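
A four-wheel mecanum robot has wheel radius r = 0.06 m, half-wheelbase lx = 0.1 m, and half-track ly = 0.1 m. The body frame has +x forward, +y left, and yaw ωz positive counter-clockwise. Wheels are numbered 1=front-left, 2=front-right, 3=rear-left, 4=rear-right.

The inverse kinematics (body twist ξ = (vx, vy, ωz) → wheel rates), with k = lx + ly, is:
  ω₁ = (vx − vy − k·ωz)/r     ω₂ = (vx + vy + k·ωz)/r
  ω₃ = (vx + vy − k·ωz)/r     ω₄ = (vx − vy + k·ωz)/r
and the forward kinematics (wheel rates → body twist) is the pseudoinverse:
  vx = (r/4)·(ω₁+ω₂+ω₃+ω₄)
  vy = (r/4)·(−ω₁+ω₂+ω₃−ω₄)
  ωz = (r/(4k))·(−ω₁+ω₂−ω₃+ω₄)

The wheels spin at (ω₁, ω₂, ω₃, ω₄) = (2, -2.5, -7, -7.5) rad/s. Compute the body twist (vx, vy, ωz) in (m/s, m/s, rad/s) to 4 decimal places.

k = lx + ly = 0.1 + 0.1 = 0.2000
ω₁+ω₂+ω₃+ω₄ = -15.0000  →  vx = (0.06/4)·-15.0000 = -0.2250
−ω₁+ω₂+ω₃−ω₄ = -4.0000  →  vy = (0.06/4)·-4.0000 = -0.0600
−ω₁+ω₂−ω₃+ω₄ = -5.0000  →  ωz = (0.06/0.8000)·-5.0000 = -0.3750

(-0.2250, -0.0600, -0.3750)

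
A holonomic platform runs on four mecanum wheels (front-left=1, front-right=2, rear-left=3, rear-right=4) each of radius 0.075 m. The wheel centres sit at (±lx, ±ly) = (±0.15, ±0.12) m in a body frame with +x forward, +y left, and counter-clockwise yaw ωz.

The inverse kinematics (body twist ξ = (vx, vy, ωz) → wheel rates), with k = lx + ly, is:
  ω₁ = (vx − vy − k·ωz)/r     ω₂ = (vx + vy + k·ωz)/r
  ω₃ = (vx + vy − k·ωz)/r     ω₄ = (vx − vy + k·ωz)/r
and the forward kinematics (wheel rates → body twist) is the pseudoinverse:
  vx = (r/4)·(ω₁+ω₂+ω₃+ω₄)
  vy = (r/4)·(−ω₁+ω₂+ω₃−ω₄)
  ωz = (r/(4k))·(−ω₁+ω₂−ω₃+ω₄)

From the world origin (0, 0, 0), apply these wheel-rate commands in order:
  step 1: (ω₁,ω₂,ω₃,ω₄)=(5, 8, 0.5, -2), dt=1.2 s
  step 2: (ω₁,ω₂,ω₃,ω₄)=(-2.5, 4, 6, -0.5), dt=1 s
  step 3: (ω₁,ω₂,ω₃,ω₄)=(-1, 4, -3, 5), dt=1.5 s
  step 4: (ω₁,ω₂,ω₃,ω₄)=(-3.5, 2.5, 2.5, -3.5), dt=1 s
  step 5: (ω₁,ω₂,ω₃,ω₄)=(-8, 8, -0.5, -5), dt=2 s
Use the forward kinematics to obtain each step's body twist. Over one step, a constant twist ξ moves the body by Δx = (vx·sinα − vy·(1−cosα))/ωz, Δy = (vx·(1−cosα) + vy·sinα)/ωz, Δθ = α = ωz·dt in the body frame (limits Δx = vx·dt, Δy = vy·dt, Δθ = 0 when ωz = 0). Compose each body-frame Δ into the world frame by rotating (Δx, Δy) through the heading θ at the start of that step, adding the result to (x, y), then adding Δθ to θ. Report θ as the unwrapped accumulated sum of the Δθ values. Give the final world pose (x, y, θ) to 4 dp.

(-0.1534, -0.1456, 2.9931)

step 1: ξ=(vx,vy,ωz)=(0.2156, 0.1031, 0.0347), dt=1.2 → body Δ=(0.2561, 0.1291, 0.0417) → world pose (0.2561, 0.1291, 0.0417)
step 2: ξ=(vx,vy,ωz)=(0.1312, 0.2437, 0.0000), dt=1.0 → body Δ=(0.1312, 0.2437, 0.0000) → world pose (0.3771, 0.3781, 0.0417)
step 3: ξ=(vx,vy,ωz)=(0.0938, -0.0562, 0.9028), dt=1.5 → body Δ=(0.1503, 0.0207, 1.3542) → world pose (0.5264, 0.4050, 1.3958)
step 4: ξ=(vx,vy,ωz)=(-0.0375, 0.2250, 0.0000), dt=1.0 → body Δ=(-0.0375, 0.2250, 0.0000) → world pose (0.2983, 0.4073, 1.3958)
step 5: ξ=(vx,vy,ωz)=(-0.1031, 0.3844, 0.7986), dt=2.0 → body Δ=(-0.6231, 0.3486, 1.5972) → world pose (-0.1534, -0.1456, 2.9931)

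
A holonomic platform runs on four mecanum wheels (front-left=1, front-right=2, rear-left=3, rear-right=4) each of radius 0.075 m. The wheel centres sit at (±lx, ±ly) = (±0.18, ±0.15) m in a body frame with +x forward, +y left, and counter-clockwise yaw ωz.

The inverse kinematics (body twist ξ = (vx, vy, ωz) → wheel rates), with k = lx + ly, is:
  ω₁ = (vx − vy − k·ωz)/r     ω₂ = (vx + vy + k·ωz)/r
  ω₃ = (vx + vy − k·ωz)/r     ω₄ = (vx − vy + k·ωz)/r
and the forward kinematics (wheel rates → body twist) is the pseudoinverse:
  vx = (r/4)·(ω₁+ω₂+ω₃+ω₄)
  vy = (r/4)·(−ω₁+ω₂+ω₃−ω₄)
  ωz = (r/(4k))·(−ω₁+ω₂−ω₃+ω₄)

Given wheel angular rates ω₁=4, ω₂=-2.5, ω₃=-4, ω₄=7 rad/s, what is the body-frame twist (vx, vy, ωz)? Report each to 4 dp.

(0.0844, -0.3281, 0.2557)

k = lx + ly = 0.18 + 0.15 = 0.3300
ω₁+ω₂+ω₃+ω₄ = 4.5000  →  vx = (0.075/4)·4.5000 = 0.0844
−ω₁+ω₂+ω₃−ω₄ = -17.5000  →  vy = (0.075/4)·-17.5000 = -0.3281
−ω₁+ω₂−ω₃+ω₄ = 4.5000  →  ωz = (0.075/1.3200)·4.5000 = 0.2557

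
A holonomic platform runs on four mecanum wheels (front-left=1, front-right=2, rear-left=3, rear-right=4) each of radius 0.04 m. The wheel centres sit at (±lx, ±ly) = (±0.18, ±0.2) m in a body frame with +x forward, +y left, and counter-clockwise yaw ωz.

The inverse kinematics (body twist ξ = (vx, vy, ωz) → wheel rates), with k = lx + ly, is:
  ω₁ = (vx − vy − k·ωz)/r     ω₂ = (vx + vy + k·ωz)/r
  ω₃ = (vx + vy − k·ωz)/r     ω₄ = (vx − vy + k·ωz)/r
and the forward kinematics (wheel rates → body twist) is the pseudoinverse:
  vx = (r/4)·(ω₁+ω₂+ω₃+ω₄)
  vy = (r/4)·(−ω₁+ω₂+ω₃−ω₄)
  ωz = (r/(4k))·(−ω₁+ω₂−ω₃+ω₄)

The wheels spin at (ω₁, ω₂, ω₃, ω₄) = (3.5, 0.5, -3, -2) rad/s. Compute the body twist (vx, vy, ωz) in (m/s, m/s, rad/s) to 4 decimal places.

(-0.0100, -0.0400, -0.0526)

k = lx + ly = 0.18 + 0.2 = 0.3800
ω₁+ω₂+ω₃+ω₄ = -1.0000  →  vx = (0.04/4)·-1.0000 = -0.0100
−ω₁+ω₂+ω₃−ω₄ = -4.0000  →  vy = (0.04/4)·-4.0000 = -0.0400
−ω₁+ω₂−ω₃+ω₄ = -2.0000  →  ωz = (0.04/1.5200)·-2.0000 = -0.0526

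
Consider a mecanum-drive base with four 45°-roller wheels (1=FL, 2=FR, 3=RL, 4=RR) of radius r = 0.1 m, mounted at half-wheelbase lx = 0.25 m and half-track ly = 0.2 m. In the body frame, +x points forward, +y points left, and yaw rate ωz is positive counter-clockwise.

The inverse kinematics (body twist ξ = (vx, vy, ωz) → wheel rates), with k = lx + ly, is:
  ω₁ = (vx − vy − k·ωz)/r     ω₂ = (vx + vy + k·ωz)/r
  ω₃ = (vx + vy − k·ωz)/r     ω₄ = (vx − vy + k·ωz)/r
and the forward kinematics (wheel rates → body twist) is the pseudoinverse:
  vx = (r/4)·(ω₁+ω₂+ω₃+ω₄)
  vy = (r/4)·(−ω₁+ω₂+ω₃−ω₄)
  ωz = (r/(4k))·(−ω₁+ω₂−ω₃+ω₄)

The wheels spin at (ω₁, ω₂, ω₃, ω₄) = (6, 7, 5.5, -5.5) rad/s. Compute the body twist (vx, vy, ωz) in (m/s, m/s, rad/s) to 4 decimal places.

(0.3250, 0.3000, -0.5556)

k = lx + ly = 0.25 + 0.2 = 0.4500
ω₁+ω₂+ω₃+ω₄ = 13.0000  →  vx = (0.1/4)·13.0000 = 0.3250
−ω₁+ω₂+ω₃−ω₄ = 12.0000  →  vy = (0.1/4)·12.0000 = 0.3000
−ω₁+ω₂−ω₃+ω₄ = -10.0000  →  ωz = (0.1/1.8000)·-10.0000 = -0.5556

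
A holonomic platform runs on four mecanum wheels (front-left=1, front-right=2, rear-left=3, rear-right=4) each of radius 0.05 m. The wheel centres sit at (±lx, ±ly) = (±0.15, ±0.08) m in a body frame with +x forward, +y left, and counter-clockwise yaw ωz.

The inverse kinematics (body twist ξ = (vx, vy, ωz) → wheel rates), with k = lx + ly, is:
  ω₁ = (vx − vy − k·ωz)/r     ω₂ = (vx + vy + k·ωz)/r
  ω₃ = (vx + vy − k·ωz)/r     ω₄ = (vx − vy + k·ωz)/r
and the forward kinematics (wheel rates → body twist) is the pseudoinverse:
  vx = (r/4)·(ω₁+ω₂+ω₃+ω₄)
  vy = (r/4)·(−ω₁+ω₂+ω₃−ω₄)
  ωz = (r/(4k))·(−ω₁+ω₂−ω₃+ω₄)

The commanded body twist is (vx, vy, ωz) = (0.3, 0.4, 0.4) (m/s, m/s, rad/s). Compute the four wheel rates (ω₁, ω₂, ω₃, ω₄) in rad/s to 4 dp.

(-3.8400, 15.8400, 12.1600, -0.1600)

k = lx + ly = 0.15 + 0.08 = 0.2300;  k·ωz = 0.2300·0.4 = 0.0920
ω₁ (FL) = (vx − vy − k·ωz)/r = -0.1920/0.05 = -3.8400
ω₂ (FR) = (vx + vy + k·ωz)/r = 0.7920/0.05 = 15.8400
ω₃ (RL) = (vx + vy − k·ωz)/r = 0.6080/0.05 = 12.1600
ω₄ (RR) = (vx − vy + k·ωz)/r = -0.0080/0.05 = -0.1600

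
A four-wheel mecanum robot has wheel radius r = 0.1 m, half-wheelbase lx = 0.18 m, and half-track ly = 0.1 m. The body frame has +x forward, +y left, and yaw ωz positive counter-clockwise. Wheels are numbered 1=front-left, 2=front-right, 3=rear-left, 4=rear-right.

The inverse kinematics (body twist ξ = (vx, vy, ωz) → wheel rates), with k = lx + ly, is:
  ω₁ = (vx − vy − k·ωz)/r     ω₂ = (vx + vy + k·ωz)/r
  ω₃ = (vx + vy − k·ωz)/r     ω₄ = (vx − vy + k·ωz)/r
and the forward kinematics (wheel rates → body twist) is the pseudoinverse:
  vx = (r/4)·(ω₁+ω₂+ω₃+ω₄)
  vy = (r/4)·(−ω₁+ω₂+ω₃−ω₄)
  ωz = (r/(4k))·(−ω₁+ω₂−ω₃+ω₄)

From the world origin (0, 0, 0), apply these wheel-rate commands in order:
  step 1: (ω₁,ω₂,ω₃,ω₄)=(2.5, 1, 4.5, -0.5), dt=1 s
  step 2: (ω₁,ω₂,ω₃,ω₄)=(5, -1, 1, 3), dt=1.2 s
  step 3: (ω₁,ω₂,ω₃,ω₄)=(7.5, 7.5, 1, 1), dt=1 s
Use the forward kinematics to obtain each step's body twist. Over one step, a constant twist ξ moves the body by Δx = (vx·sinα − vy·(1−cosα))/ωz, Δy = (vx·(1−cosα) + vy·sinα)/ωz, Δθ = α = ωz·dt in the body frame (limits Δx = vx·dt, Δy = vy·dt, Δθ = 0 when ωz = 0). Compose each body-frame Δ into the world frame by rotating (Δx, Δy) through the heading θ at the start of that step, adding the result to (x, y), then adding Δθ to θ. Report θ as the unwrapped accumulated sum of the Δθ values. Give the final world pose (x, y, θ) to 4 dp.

(0.4251, -0.6667, -1.0089)

step 1: ξ=(vx,vy,ωz)=(0.1875, 0.0875, -0.5804), dt=1.0 → body Δ=(0.2018, 0.0298, -0.5804) → world pose (0.2018, 0.0298, -0.5804)
step 2: ξ=(vx,vy,ωz)=(0.2000, -0.2000, -0.3571), dt=1.2 → body Δ=(0.1821, -0.2834, -0.4286) → world pose (0.1987, -0.3070, -1.0089)
step 3: ξ=(vx,vy,ωz)=(0.4250, 0.0000, 0.0000), dt=1.0 → body Δ=(0.4250, 0.0000, 0.0000) → world pose (0.4251, -0.6667, -1.0089)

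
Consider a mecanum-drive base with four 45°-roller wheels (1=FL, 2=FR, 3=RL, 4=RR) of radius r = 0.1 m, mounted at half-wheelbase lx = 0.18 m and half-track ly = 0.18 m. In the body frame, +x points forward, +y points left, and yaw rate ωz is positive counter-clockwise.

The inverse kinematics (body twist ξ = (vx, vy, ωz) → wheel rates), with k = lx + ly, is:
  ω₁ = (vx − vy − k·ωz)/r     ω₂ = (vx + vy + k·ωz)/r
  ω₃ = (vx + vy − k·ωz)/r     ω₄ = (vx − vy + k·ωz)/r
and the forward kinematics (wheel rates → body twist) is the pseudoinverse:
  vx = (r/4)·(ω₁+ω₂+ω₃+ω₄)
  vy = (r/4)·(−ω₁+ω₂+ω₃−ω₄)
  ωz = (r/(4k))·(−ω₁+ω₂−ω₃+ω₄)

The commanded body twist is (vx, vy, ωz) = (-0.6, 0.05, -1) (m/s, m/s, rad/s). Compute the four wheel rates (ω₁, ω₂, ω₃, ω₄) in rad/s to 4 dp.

k = lx + ly = 0.18 + 0.18 = 0.3600;  k·ωz = 0.3600·-1 = -0.3600
ω₁ (FL) = (vx − vy − k·ωz)/r = -0.2900/0.1 = -2.9000
ω₂ (FR) = (vx + vy + k·ωz)/r = -0.9100/0.1 = -9.1000
ω₃ (RL) = (vx + vy − k·ωz)/r = -0.1900/0.1 = -1.9000
ω₄ (RR) = (vx − vy + k·ωz)/r = -1.0100/0.1 = -10.1000

(-2.9000, -9.1000, -1.9000, -10.1000)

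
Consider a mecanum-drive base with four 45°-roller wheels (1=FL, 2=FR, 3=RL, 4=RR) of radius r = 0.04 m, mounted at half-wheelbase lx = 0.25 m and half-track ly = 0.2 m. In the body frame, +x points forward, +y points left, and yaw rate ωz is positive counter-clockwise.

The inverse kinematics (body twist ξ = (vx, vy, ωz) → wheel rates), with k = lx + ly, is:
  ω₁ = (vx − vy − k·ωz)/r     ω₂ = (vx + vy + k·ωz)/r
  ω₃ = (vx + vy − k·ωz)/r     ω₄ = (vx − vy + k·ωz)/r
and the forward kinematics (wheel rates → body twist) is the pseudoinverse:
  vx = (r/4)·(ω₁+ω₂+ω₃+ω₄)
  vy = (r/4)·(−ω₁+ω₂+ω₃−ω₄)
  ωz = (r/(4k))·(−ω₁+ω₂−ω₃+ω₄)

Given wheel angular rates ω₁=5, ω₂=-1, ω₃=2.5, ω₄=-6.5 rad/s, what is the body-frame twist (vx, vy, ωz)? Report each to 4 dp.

(0.0000, 0.0300, -0.3333)

k = lx + ly = 0.25 + 0.2 = 0.4500
ω₁+ω₂+ω₃+ω₄ = 0.0000  →  vx = (0.04/4)·0.0000 = 0.0000
−ω₁+ω₂+ω₃−ω₄ = 3.0000  →  vy = (0.04/4)·3.0000 = 0.0300
−ω₁+ω₂−ω₃+ω₄ = -15.0000  →  ωz = (0.04/1.8000)·-15.0000 = -0.3333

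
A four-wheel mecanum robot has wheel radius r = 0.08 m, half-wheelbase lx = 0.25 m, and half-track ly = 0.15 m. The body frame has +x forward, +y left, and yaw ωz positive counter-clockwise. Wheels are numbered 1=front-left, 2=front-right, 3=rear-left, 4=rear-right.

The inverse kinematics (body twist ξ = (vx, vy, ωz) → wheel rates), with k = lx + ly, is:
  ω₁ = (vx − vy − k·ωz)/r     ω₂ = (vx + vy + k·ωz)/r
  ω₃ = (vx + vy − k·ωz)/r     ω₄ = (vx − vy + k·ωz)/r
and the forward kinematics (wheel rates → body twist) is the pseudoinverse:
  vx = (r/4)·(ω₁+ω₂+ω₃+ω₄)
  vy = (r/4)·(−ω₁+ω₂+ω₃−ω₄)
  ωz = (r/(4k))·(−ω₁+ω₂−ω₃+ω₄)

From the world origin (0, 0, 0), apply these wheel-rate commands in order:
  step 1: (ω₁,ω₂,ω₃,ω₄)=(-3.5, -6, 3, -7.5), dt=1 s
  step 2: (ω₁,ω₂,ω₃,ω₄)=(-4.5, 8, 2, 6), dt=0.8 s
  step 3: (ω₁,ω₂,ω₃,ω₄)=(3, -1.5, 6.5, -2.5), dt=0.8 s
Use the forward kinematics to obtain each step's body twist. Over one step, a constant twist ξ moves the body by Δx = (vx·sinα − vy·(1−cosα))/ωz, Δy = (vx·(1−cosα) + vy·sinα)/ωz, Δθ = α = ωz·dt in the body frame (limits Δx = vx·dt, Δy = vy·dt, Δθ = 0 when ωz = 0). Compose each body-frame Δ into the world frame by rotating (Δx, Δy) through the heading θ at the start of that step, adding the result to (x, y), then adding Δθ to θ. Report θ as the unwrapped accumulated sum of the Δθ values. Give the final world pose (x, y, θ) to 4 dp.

(0.1053, 0.3531, -0.5300)

step 1: ξ=(vx,vy,ωz)=(-0.2800, 0.1600, -0.6500), dt=1.0 → body Δ=(-0.2105, 0.2368, -0.6500) → world pose (-0.2105, 0.2368, -0.6500)
step 2: ξ=(vx,vy,ωz)=(0.2300, 0.1700, 0.8250), dt=0.8 → body Δ=(0.1277, 0.1849, 0.6600) → world pose (0.0030, 0.3067, 0.0100)
step 3: ξ=(vx,vy,ωz)=(0.1100, 0.0900, -0.6750), dt=0.8 → body Δ=(0.1028, 0.0454, -0.5400) → world pose (0.1053, 0.3531, -0.5300)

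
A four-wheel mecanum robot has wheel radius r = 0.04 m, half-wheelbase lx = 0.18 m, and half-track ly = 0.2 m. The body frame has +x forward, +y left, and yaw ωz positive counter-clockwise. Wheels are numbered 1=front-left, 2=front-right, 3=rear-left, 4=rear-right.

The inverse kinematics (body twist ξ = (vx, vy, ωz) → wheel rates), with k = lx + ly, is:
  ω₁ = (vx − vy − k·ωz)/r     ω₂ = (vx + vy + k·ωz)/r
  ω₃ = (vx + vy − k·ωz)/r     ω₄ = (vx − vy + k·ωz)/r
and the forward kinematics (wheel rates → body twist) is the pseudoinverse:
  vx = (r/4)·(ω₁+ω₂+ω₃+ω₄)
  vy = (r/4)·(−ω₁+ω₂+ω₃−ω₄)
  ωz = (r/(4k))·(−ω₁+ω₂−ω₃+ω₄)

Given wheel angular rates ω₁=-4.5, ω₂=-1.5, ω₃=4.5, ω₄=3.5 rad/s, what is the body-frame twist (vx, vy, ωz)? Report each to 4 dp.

k = lx + ly = 0.18 + 0.2 = 0.3800
ω₁+ω₂+ω₃+ω₄ = 2.0000  →  vx = (0.04/4)·2.0000 = 0.0200
−ω₁+ω₂+ω₃−ω₄ = 4.0000  →  vy = (0.04/4)·4.0000 = 0.0400
−ω₁+ω₂−ω₃+ω₄ = 2.0000  →  ωz = (0.04/1.5200)·2.0000 = 0.0526

(0.0200, 0.0400, 0.0526)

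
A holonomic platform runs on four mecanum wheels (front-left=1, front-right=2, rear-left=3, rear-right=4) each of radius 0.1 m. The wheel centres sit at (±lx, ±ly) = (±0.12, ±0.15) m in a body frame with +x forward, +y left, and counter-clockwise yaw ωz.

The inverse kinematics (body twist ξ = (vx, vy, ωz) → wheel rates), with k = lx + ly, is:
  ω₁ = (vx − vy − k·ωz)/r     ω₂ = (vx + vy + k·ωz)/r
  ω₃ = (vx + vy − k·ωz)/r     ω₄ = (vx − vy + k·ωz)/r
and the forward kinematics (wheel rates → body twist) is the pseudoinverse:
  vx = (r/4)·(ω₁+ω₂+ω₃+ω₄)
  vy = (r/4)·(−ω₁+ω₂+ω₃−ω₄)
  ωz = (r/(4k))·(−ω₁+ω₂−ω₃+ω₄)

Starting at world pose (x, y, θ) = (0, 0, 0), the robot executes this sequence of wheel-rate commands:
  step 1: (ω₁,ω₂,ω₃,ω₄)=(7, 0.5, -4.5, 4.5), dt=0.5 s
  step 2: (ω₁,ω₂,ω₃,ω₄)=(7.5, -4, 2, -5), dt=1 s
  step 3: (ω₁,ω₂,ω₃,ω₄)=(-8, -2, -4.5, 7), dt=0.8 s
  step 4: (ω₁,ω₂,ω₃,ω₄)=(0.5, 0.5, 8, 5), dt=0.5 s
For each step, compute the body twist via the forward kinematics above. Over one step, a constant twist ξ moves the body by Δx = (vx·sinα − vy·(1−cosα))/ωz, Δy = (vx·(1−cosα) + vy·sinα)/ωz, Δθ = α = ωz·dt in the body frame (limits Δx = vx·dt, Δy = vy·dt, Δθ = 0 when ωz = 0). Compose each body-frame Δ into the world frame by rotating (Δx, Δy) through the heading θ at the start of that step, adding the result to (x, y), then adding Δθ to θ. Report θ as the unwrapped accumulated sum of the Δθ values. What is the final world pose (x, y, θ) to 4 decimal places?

(0.0578, -0.2430, -0.4398)

step 1: ξ=(vx,vy,ωz)=(0.1875, -0.3875, 0.2315), dt=0.5 → body Δ=(0.1047, -0.1879, 0.1157) → world pose (0.1047, -0.1879, 0.1157)
step 2: ξ=(vx,vy,ωz)=(0.0125, -0.1125, -1.7130), dt=1.0 → body Δ=(-0.0678, -0.0733, -1.7130) → world pose (0.0459, -0.2686, -1.5972)
step 3: ξ=(vx,vy,ωz)=(-0.1875, -0.1375, 1.6204), dt=0.8 → body Δ=(-0.0495, -0.1660, 1.2963) → world pose (-0.1188, -0.2147, -0.3009)
step 4: ξ=(vx,vy,ωz)=(0.3500, 0.0750, -0.2778), dt=0.5 → body Δ=(0.1770, 0.0252, -0.1389) → world pose (0.0578, -0.2430, -0.4398)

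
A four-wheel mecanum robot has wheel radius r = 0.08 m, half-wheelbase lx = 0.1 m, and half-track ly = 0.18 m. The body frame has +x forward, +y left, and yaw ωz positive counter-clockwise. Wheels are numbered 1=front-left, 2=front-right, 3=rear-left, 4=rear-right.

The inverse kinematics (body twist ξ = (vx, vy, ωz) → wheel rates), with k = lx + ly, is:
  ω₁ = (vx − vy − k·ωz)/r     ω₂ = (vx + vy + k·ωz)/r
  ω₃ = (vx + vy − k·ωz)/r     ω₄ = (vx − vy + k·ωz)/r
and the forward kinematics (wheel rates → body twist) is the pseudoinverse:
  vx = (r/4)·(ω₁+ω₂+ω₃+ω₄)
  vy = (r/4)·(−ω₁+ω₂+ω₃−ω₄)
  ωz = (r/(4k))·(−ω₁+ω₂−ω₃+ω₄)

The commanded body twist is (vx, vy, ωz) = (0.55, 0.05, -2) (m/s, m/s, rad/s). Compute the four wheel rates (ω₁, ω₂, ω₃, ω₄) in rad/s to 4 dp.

(13.2500, 0.5000, 14.5000, -0.7500)

k = lx + ly = 0.1 + 0.18 = 0.2800;  k·ωz = 0.2800·-2 = -0.5600
ω₁ (FL) = (vx − vy − k·ωz)/r = 1.0600/0.08 = 13.2500
ω₂ (FR) = (vx + vy + k·ωz)/r = 0.0400/0.08 = 0.5000
ω₃ (RL) = (vx + vy − k·ωz)/r = 1.1600/0.08 = 14.5000
ω₄ (RR) = (vx − vy + k·ωz)/r = -0.0600/0.08 = -0.7500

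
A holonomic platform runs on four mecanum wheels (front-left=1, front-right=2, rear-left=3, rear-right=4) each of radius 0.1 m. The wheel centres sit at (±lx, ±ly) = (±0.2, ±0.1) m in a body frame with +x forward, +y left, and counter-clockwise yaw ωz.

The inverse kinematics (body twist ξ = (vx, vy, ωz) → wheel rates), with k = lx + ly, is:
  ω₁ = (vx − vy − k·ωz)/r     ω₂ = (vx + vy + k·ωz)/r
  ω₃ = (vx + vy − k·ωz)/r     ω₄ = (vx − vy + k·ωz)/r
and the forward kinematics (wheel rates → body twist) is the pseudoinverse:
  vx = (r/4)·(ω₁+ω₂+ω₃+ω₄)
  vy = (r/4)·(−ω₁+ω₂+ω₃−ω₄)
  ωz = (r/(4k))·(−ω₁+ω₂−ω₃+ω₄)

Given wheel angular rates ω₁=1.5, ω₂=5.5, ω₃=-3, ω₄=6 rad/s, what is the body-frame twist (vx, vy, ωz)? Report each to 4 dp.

(0.2500, -0.1250, 1.0833)

k = lx + ly = 0.2 + 0.1 = 0.3000
ω₁+ω₂+ω₃+ω₄ = 10.0000  →  vx = (0.1/4)·10.0000 = 0.2500
−ω₁+ω₂+ω₃−ω₄ = -5.0000  →  vy = (0.1/4)·-5.0000 = -0.1250
−ω₁+ω₂−ω₃+ω₄ = 13.0000  →  ωz = (0.1/1.2000)·13.0000 = 1.0833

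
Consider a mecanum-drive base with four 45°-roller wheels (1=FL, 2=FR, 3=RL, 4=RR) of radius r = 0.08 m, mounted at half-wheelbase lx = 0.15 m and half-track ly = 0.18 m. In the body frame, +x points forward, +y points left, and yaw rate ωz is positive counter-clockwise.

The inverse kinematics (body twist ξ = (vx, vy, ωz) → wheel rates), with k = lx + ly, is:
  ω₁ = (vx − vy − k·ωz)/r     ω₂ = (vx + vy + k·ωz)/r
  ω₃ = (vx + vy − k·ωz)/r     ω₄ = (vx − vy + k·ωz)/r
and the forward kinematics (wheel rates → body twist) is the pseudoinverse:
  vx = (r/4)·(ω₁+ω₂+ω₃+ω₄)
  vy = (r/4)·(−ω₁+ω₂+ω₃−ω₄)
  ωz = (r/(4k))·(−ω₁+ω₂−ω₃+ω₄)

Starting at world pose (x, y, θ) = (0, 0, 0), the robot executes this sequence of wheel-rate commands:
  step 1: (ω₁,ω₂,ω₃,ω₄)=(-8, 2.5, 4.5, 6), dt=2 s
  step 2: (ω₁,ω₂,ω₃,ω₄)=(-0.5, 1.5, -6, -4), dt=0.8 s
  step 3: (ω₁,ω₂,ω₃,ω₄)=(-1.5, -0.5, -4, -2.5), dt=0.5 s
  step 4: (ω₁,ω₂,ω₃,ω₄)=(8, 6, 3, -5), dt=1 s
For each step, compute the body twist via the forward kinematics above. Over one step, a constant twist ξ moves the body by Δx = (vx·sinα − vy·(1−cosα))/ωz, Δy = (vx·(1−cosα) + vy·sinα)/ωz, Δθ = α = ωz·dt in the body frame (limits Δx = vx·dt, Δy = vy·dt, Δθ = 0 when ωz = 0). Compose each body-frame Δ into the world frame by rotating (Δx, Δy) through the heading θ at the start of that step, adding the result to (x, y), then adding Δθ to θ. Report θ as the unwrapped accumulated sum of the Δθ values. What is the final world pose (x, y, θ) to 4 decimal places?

(-0.1519, 0.3911, 1.1182)

step 1: ξ=(vx,vy,ωz)=(0.1000, 0.1800, 0.7273), dt=2.0 → body Δ=(-0.0822, 0.3674, 1.4545) → world pose (-0.0822, 0.3674, 1.4545)
step 2: ξ=(vx,vy,ωz)=(-0.1800, 0.0000, 0.2424), dt=0.8 → body Δ=(-0.1431, -0.0139, 0.1939) → world pose (-0.0850, 0.2236, 1.6485)
step 3: ξ=(vx,vy,ωz)=(-0.1700, -0.0100, 0.1515), dt=0.5 → body Δ=(-0.0847, -0.0082, 0.0758) → world pose (-0.0702, 0.1398, 1.7242)
step 4: ξ=(vx,vy,ωz)=(0.2400, 0.1200, -0.6061), dt=1.0 → body Δ=(0.2608, 0.0423, -0.6061) → world pose (-0.1519, 0.3911, 1.1182)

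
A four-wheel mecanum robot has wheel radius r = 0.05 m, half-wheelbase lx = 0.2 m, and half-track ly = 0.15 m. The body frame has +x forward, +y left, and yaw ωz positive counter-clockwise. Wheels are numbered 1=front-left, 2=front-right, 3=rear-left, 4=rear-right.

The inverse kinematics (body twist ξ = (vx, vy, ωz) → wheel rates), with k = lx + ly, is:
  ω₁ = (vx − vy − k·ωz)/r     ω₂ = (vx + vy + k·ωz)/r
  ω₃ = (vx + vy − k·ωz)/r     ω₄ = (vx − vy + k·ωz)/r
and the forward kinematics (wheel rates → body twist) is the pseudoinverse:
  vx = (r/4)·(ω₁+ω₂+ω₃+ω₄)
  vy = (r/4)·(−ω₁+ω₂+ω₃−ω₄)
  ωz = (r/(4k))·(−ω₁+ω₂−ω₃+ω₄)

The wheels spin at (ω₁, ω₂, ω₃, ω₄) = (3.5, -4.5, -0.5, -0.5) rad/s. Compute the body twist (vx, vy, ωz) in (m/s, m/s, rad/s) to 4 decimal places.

(-0.0250, -0.1000, -0.2857)

k = lx + ly = 0.2 + 0.15 = 0.3500
ω₁+ω₂+ω₃+ω₄ = -2.0000  →  vx = (0.05/4)·-2.0000 = -0.0250
−ω₁+ω₂+ω₃−ω₄ = -8.0000  →  vy = (0.05/4)·-8.0000 = -0.1000
−ω₁+ω₂−ω₃+ω₄ = -8.0000  →  ωz = (0.05/1.4000)·-8.0000 = -0.2857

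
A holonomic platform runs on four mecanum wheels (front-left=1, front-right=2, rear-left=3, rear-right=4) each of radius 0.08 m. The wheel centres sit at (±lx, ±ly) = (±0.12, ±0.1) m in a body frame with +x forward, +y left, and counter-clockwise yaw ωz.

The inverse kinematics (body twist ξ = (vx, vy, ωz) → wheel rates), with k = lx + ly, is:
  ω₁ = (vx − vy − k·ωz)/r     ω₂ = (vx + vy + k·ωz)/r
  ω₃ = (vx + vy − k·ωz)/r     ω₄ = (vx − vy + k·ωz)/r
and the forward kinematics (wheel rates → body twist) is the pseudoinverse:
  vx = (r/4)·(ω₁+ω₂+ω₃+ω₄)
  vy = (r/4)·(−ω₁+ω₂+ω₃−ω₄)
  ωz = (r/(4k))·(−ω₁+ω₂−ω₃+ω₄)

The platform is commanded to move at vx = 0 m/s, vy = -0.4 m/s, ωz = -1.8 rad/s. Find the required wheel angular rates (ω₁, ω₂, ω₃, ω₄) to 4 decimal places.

k = lx + ly = 0.12 + 0.1 = 0.2200;  k·ωz = 0.2200·-1.8 = -0.3960
ω₁ (FL) = (vx − vy − k·ωz)/r = 0.7960/0.08 = 9.9500
ω₂ (FR) = (vx + vy + k·ωz)/r = -0.7960/0.08 = -9.9500
ω₃ (RL) = (vx + vy − k·ωz)/r = -0.0040/0.08 = -0.0500
ω₄ (RR) = (vx − vy + k·ωz)/r = 0.0040/0.08 = 0.0500

(9.9500, -9.9500, -0.0500, 0.0500)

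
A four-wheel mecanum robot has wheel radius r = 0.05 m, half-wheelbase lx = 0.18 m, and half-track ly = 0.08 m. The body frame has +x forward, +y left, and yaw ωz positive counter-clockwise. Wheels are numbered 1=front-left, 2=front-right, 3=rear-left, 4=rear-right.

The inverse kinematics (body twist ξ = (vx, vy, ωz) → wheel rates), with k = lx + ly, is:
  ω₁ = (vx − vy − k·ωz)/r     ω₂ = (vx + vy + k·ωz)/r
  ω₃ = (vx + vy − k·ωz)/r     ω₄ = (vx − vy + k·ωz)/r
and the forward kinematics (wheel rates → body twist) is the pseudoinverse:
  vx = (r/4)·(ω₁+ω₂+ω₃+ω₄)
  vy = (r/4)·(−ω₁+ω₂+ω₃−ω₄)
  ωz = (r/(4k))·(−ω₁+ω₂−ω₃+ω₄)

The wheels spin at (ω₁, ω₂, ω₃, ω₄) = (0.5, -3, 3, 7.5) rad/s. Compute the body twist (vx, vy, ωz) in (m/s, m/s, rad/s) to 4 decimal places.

(0.1000, -0.1000, 0.0481)

k = lx + ly = 0.18 + 0.08 = 0.2600
ω₁+ω₂+ω₃+ω₄ = 8.0000  →  vx = (0.05/4)·8.0000 = 0.1000
−ω₁+ω₂+ω₃−ω₄ = -8.0000  →  vy = (0.05/4)·-8.0000 = -0.1000
−ω₁+ω₂−ω₃+ω₄ = 1.0000  →  ωz = (0.05/1.0400)·1.0000 = 0.0481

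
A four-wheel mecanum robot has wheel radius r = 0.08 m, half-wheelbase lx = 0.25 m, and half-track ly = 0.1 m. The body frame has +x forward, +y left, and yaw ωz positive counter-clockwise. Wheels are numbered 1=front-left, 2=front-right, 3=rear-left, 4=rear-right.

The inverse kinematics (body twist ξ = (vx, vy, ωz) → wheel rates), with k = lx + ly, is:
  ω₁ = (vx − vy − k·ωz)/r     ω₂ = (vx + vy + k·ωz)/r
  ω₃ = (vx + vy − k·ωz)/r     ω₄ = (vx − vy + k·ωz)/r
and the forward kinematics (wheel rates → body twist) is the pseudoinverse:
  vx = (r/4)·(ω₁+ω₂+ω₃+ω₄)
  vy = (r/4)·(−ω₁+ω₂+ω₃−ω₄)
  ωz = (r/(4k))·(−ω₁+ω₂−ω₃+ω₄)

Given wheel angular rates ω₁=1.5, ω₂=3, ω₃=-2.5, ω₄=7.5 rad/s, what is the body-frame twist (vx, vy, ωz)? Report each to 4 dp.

k = lx + ly = 0.25 + 0.1 = 0.3500
ω₁+ω₂+ω₃+ω₄ = 9.5000  →  vx = (0.08/4)·9.5000 = 0.1900
−ω₁+ω₂+ω₃−ω₄ = -8.5000  →  vy = (0.08/4)·-8.5000 = -0.1700
−ω₁+ω₂−ω₃+ω₄ = 11.5000  →  ωz = (0.08/1.4000)·11.5000 = 0.6571

(0.1900, -0.1700, 0.6571)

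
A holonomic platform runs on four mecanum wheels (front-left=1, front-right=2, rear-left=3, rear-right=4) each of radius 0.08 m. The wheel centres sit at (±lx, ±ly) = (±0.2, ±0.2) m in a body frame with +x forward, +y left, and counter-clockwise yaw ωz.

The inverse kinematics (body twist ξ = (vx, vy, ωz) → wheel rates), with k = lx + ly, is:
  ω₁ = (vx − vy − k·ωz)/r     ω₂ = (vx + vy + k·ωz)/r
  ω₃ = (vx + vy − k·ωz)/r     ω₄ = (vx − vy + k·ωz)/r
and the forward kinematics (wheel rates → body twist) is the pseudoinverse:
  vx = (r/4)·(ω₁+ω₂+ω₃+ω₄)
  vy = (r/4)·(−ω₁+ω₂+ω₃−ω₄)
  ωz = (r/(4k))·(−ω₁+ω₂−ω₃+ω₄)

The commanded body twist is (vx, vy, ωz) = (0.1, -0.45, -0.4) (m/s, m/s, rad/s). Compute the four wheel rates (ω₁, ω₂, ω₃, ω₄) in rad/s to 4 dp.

(8.8750, -6.3750, -2.3750, 4.8750)

k = lx + ly = 0.2 + 0.2 = 0.4000;  k·ωz = 0.4000·-0.4 = -0.1600
ω₁ (FL) = (vx − vy − k·ωz)/r = 0.7100/0.08 = 8.8750
ω₂ (FR) = (vx + vy + k·ωz)/r = -0.5100/0.08 = -6.3750
ω₃ (RL) = (vx + vy − k·ωz)/r = -0.1900/0.08 = -2.3750
ω₄ (RR) = (vx − vy + k·ωz)/r = 0.3900/0.08 = 4.8750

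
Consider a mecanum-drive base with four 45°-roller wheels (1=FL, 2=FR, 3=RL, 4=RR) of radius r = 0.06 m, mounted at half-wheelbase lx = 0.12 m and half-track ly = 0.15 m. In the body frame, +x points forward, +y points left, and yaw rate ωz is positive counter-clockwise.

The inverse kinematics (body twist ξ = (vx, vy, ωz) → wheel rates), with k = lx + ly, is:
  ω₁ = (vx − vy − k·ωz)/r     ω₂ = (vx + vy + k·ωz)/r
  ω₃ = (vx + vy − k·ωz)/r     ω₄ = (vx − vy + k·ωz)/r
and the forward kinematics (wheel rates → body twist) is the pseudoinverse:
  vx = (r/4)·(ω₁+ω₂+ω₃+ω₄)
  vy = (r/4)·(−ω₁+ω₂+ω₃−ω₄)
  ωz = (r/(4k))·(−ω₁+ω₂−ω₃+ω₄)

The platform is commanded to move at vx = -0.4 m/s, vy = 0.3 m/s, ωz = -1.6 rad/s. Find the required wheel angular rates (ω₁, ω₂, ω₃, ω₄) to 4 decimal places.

k = lx + ly = 0.12 + 0.15 = 0.2700;  k·ωz = 0.2700·-1.6 = -0.4320
ω₁ (FL) = (vx − vy − k·ωz)/r = -0.2680/0.06 = -4.4667
ω₂ (FR) = (vx + vy + k·ωz)/r = -0.5320/0.06 = -8.8667
ω₃ (RL) = (vx + vy − k·ωz)/r = 0.3320/0.06 = 5.5333
ω₄ (RR) = (vx − vy + k·ωz)/r = -1.1320/0.06 = -18.8667

(-4.4667, -8.8667, 5.5333, -18.8667)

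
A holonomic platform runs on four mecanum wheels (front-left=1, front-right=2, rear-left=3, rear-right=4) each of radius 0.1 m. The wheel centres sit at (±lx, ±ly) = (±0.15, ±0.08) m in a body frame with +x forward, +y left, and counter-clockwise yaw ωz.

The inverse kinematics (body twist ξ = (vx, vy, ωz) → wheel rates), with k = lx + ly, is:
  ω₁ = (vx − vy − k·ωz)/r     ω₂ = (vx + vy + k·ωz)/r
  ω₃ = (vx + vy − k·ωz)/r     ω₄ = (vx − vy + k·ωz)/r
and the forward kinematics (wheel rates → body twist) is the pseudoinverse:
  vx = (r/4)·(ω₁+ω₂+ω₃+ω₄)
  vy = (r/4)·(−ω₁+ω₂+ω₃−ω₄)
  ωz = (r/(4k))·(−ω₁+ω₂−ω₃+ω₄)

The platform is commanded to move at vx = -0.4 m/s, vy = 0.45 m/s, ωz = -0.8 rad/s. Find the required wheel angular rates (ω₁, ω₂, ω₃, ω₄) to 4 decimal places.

k = lx + ly = 0.15 + 0.08 = 0.2300;  k·ωz = 0.2300·-0.8 = -0.1840
ω₁ (FL) = (vx − vy − k·ωz)/r = -0.6660/0.1 = -6.6600
ω₂ (FR) = (vx + vy + k·ωz)/r = -0.1340/0.1 = -1.3400
ω₃ (RL) = (vx + vy − k·ωz)/r = 0.2340/0.1 = 2.3400
ω₄ (RR) = (vx − vy + k·ωz)/r = -1.0340/0.1 = -10.3400

(-6.6600, -1.3400, 2.3400, -10.3400)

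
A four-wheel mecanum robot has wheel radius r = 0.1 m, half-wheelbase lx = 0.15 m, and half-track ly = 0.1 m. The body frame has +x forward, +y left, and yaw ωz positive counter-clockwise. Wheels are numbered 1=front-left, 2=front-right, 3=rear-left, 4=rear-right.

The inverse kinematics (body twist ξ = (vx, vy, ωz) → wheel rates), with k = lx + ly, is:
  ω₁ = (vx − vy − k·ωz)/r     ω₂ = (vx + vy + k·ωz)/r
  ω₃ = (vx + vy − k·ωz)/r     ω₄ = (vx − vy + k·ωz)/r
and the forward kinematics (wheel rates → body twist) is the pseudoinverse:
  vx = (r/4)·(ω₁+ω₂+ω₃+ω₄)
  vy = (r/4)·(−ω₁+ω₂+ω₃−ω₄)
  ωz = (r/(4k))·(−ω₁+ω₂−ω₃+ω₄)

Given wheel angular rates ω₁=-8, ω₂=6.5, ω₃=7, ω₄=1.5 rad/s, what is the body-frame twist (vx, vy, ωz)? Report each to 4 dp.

k = lx + ly = 0.15 + 0.1 = 0.2500
ω₁+ω₂+ω₃+ω₄ = 7.0000  →  vx = (0.1/4)·7.0000 = 0.1750
−ω₁+ω₂+ω₃−ω₄ = 20.0000  →  vy = (0.1/4)·20.0000 = 0.5000
−ω₁+ω₂−ω₃+ω₄ = 9.0000  →  ωz = (0.1/1.0000)·9.0000 = 0.9000

(0.1750, 0.5000, 0.9000)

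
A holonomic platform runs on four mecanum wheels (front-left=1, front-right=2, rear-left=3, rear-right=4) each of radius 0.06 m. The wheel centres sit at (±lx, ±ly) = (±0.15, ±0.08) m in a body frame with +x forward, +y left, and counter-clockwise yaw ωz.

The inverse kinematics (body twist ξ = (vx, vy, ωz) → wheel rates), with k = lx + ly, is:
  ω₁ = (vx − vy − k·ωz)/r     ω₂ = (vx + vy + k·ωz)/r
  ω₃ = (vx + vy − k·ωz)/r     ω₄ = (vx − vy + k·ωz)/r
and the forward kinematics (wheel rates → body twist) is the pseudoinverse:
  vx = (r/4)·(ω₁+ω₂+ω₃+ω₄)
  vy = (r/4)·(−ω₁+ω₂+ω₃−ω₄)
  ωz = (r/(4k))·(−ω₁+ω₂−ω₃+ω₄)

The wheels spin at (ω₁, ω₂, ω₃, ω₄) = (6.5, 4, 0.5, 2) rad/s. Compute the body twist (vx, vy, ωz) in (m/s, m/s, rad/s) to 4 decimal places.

k = lx + ly = 0.15 + 0.08 = 0.2300
ω₁+ω₂+ω₃+ω₄ = 13.0000  →  vx = (0.06/4)·13.0000 = 0.1950
−ω₁+ω₂+ω₃−ω₄ = -4.0000  →  vy = (0.06/4)·-4.0000 = -0.0600
−ω₁+ω₂−ω₃+ω₄ = -1.0000  →  ωz = (0.06/0.9200)·-1.0000 = -0.0652

(0.1950, -0.0600, -0.0652)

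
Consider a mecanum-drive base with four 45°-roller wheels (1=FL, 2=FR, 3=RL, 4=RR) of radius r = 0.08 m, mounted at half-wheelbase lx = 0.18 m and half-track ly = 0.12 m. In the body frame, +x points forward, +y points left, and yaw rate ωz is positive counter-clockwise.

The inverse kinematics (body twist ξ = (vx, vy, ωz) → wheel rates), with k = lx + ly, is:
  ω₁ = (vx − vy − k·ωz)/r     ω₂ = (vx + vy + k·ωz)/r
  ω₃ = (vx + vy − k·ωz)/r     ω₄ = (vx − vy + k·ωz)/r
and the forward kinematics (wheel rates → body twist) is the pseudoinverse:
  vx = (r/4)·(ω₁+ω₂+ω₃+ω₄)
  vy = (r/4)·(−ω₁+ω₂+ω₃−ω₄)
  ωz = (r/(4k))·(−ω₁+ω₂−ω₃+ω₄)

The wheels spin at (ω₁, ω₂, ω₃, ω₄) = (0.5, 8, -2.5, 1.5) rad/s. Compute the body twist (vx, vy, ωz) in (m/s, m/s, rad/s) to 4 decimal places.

k = lx + ly = 0.18 + 0.12 = 0.3000
ω₁+ω₂+ω₃+ω₄ = 7.5000  →  vx = (0.08/4)·7.5000 = 0.1500
−ω₁+ω₂+ω₃−ω₄ = 3.5000  →  vy = (0.08/4)·3.5000 = 0.0700
−ω₁+ω₂−ω₃+ω₄ = 11.5000  →  ωz = (0.08/1.2000)·11.5000 = 0.7667

(0.1500, 0.0700, 0.7667)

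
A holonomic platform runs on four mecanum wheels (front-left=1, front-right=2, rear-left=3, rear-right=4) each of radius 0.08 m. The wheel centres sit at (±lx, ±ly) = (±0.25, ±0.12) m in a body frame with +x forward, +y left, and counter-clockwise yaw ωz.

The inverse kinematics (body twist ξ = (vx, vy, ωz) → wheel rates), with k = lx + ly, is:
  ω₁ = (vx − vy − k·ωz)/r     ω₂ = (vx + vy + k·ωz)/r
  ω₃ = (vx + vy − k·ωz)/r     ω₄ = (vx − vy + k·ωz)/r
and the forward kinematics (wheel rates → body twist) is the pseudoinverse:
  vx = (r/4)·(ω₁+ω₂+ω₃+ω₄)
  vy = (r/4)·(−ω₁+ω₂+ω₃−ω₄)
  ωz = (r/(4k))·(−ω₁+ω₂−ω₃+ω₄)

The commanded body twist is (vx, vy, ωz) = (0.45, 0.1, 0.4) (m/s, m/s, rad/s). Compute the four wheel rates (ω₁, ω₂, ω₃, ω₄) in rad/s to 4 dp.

k = lx + ly = 0.25 + 0.12 = 0.3700;  k·ωz = 0.3700·0.4 = 0.1480
ω₁ (FL) = (vx − vy − k·ωz)/r = 0.2020/0.08 = 2.5250
ω₂ (FR) = (vx + vy + k·ωz)/r = 0.6980/0.08 = 8.7250
ω₃ (RL) = (vx + vy − k·ωz)/r = 0.4020/0.08 = 5.0250
ω₄ (RR) = (vx − vy + k·ωz)/r = 0.4980/0.08 = 6.2250

(2.5250, 8.7250, 5.0250, 6.2250)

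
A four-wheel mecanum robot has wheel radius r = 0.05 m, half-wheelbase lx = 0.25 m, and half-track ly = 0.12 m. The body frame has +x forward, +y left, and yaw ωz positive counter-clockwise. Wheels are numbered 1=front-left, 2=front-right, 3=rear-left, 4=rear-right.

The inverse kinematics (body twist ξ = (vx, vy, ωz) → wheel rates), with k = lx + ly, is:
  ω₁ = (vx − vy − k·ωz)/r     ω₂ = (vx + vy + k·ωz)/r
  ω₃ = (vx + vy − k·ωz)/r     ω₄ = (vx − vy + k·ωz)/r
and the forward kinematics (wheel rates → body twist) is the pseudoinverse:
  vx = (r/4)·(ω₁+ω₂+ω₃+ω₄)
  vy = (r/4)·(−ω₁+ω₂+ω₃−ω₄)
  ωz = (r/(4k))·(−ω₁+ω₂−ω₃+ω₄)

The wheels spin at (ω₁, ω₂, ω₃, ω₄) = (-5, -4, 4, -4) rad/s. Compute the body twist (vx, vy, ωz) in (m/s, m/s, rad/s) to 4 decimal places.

(-0.1125, 0.1125, -0.2365)

k = lx + ly = 0.25 + 0.12 = 0.3700
ω₁+ω₂+ω₃+ω₄ = -9.0000  →  vx = (0.05/4)·-9.0000 = -0.1125
−ω₁+ω₂+ω₃−ω₄ = 9.0000  →  vy = (0.05/4)·9.0000 = 0.1125
−ω₁+ω₂−ω₃+ω₄ = -7.0000  →  ωz = (0.05/1.4800)·-7.0000 = -0.2365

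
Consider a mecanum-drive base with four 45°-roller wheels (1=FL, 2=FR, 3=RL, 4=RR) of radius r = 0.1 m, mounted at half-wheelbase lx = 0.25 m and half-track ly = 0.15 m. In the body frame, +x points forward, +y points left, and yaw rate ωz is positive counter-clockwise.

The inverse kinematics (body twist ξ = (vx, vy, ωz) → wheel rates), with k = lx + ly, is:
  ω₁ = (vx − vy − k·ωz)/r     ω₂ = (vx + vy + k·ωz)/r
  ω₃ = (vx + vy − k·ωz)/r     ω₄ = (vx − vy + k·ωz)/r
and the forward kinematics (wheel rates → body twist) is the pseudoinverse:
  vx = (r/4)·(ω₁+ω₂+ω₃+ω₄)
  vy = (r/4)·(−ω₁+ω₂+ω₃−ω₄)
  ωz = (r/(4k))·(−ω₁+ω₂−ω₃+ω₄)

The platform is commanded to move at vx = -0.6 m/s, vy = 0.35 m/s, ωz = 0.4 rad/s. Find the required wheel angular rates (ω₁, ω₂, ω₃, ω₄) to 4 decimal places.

k = lx + ly = 0.25 + 0.15 = 0.4000;  k·ωz = 0.4000·0.4 = 0.1600
ω₁ (FL) = (vx − vy − k·ωz)/r = -1.1100/0.1 = -11.1000
ω₂ (FR) = (vx + vy + k·ωz)/r = -0.0900/0.1 = -0.9000
ω₃ (RL) = (vx + vy − k·ωz)/r = -0.4100/0.1 = -4.1000
ω₄ (RR) = (vx − vy + k·ωz)/r = -0.7900/0.1 = -7.9000

(-11.1000, -0.9000, -4.1000, -7.9000)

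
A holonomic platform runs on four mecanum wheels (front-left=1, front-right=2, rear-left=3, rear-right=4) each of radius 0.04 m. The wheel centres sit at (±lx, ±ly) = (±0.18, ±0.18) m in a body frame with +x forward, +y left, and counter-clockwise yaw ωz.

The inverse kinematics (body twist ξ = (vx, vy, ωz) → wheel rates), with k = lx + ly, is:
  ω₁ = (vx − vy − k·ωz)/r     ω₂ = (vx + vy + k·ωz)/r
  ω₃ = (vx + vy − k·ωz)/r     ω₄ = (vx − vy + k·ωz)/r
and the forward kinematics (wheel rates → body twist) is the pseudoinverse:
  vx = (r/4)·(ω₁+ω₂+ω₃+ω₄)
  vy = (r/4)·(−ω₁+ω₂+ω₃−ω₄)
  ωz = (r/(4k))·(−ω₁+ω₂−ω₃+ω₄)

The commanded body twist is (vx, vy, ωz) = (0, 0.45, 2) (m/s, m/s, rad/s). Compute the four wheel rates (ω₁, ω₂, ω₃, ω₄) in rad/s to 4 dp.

k = lx + ly = 0.18 + 0.18 = 0.3600;  k·ωz = 0.3600·2 = 0.7200
ω₁ (FL) = (vx − vy − k·ωz)/r = -1.1700/0.04 = -29.2500
ω₂ (FR) = (vx + vy + k·ωz)/r = 1.1700/0.04 = 29.2500
ω₃ (RL) = (vx + vy − k·ωz)/r = -0.2700/0.04 = -6.7500
ω₄ (RR) = (vx − vy + k·ωz)/r = 0.2700/0.04 = 6.7500

(-29.2500, 29.2500, -6.7500, 6.7500)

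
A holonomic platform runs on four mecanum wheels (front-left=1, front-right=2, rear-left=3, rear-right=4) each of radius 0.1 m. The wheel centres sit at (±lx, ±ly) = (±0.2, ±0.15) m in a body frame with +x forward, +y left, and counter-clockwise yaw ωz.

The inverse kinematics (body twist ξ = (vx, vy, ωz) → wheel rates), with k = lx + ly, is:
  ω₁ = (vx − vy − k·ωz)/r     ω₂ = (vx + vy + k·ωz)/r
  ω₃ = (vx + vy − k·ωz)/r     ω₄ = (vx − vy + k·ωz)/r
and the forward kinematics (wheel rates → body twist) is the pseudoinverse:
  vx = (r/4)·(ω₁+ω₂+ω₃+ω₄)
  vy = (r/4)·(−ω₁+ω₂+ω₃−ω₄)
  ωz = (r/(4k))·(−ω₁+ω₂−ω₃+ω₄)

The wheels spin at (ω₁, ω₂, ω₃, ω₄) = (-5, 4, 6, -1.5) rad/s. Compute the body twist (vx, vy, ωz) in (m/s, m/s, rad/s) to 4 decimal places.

k = lx + ly = 0.2 + 0.15 = 0.3500
ω₁+ω₂+ω₃+ω₄ = 3.5000  →  vx = (0.1/4)·3.5000 = 0.0875
−ω₁+ω₂+ω₃−ω₄ = 16.5000  →  vy = (0.1/4)·16.5000 = 0.4125
−ω₁+ω₂−ω₃+ω₄ = 1.5000  →  ωz = (0.1/1.4000)·1.5000 = 0.1071

(0.0875, 0.4125, 0.1071)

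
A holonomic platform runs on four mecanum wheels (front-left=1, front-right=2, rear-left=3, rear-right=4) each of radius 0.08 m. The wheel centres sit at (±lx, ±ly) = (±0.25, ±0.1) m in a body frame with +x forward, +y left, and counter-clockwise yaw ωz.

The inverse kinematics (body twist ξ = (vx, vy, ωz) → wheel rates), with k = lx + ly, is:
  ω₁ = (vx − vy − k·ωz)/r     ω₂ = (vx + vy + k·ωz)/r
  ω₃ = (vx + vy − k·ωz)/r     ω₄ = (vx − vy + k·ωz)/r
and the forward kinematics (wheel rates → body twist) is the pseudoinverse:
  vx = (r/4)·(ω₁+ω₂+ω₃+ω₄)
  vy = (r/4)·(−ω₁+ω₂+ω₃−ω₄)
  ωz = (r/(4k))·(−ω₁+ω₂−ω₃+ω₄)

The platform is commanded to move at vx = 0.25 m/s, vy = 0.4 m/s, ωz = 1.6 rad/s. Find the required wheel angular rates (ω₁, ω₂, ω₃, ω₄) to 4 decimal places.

(-8.8750, 15.1250, 1.1250, 5.1250)

k = lx + ly = 0.25 + 0.1 = 0.3500;  k·ωz = 0.3500·1.6 = 0.5600
ω₁ (FL) = (vx − vy − k·ωz)/r = -0.7100/0.08 = -8.8750
ω₂ (FR) = (vx + vy + k·ωz)/r = 1.2100/0.08 = 15.1250
ω₃ (RL) = (vx + vy − k·ωz)/r = 0.0900/0.08 = 1.1250
ω₄ (RR) = (vx − vy + k·ωz)/r = 0.4100/0.08 = 5.1250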